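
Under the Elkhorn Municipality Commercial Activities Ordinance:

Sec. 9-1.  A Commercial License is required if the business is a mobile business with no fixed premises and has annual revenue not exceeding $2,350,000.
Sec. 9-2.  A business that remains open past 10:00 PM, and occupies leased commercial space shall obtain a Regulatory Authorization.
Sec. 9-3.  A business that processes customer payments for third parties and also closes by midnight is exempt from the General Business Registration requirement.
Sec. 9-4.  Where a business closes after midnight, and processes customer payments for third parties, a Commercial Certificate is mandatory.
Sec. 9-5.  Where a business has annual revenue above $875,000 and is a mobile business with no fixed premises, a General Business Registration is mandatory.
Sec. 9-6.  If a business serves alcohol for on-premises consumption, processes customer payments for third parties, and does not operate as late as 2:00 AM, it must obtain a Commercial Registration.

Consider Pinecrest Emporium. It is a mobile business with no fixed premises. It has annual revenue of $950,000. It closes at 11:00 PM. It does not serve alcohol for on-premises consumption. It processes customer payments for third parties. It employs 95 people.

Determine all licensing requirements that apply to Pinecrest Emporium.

Commercial License

Sec. 9-1. is a mobile business with no fixed premises; revenue $950,000 ≤ $2,350,000 → Commercial License required.
Sec. 9-2. closes 11:00 PM, after 10:00 PM; is a mobile business with no fixed premises (not: occupies leased commercial space) → Regulatory Authorization not required.
Sec. 9-3. processes customer payments for third parties; closes 11:00 PM, at/before midnight → exempt from General Business Registration.
Sec. 9-4. closes 11:00 PM, at/before midnight; processes customer payments for third parties → Commercial Certificate not required.
Sec. 9-5. revenue $950,000 > $875,000; is a mobile business with no fixed premises → General Business Registration required.
Sec. 9-6. does not serve alcohol for on-premises consumption; processes customer payments for third parties; closes 11:00 PM, at/before 2:00 AM → Commercial Registration not required.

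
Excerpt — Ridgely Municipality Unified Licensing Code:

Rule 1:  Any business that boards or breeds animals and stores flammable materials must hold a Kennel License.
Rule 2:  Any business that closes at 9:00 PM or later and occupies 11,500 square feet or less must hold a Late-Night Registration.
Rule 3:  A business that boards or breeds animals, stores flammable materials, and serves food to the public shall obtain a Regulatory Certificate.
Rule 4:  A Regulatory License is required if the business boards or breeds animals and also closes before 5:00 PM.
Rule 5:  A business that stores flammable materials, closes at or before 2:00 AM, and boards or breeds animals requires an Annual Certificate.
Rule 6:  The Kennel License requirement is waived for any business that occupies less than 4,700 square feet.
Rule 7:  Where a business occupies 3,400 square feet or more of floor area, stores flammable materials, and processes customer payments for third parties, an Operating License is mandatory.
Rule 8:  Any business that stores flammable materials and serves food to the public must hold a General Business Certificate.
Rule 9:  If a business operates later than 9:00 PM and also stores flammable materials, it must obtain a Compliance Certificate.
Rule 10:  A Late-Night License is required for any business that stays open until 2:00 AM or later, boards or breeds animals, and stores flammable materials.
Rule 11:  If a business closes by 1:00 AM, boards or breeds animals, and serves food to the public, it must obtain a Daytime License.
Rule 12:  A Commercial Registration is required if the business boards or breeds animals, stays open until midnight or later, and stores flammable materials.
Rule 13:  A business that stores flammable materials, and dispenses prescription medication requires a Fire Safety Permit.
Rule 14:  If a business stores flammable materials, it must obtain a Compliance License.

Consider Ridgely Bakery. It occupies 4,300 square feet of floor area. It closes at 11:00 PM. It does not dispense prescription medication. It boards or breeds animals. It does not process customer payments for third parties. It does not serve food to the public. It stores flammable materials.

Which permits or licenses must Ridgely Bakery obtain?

Annual Certificate, Compliance Certificate, Compliance License, Late-Night Registration

Rule 1: boards or breeds animals; stores flammable materials → Kennel License required.
Rule 2: closes 11:00 PM, after 9:00 PM; floor area 4,300 square feet ≤ 11,500 square feet → Late-Night Registration required.
Rule 3: boards or breeds animals; stores flammable materials; does not serve food to the public → Regulatory Certificate not required.
Rule 4: boards or breeds animals; closes 11:00 PM, after 5:00 PM → Regulatory License not required.
Rule 5: stores flammable materials; closes 11:00 PM, at/before 2:00 AM; boards or breeds animals → Annual Certificate required.
Rule 6: floor area 4,300 square feet < 4,700 square feet → exempt from Kennel License.
Rule 7: floor area 4,300 square feet ≥ 3,400 square feet; stores flammable materials; does not process customer payments for third parties → Operating License not required.
Rule 8: stores flammable materials; does not serve food to the public → General Business Certificate not required.
Rule 9: closes 11:00 PM, after 9:00 PM; stores flammable materials → Compliance Certificate required.
Rule 10: closes 11:00 PM, at/before 2:00 AM; boards or breeds animals; stores flammable materials → Late-Night License not required.
Rule 11: closes 11:00 PM, at/before 1:00 AM; boards or breeds animals; does not serve food to the public → Daytime License not required.
Rule 12: boards or breeds animals; closes 11:00 PM, at/before midnight; stores flammable materials → Commercial Registration not required.
Rule 13: stores flammable materials; does not dispense prescription medication → Fire Safety Permit not required.
Rule 14: stores flammable materials → Compliance License required.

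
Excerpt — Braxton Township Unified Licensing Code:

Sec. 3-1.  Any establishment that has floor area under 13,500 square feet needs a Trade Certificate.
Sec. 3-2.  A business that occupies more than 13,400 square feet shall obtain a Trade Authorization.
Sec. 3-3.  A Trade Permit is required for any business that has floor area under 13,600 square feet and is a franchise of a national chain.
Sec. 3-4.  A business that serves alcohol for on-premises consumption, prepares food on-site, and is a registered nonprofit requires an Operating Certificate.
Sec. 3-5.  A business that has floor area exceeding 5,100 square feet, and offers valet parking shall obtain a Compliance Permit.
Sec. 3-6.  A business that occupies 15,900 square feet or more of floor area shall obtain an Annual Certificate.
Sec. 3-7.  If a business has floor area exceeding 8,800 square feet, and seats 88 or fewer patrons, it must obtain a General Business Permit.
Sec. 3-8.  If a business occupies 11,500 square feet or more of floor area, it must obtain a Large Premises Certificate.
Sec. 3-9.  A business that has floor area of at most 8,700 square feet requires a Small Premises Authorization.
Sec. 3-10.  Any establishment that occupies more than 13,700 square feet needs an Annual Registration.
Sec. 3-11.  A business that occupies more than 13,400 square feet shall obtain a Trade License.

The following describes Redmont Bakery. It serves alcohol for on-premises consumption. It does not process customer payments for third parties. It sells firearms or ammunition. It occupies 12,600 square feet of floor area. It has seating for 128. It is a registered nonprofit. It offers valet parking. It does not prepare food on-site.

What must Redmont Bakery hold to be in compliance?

Sec. 3-1. floor area 12,600 square feet < 13,500 square feet → Trade Certificate required.
Sec. 3-2. floor area 12,600 square feet ≤ 13,400 square feet → Trade Authorization not required.
Sec. 3-3. floor area 12,600 square feet < 13,600 square feet; is a registered nonprofit (not: is a franchise of a national chain) → Trade Permit not required.
Sec. 3-4. serves alcohol for on-premises consumption; does not prepare food on-site; is a registered nonprofit → Operating Certificate not required.
Sec. 3-5. floor area 12,600 square feet > 5,100 square feet; offers valet parking → Compliance Permit required.
Sec. 3-6. floor area 12,600 square feet < 15,900 square feet → Annual Certificate not required.
Sec. 3-7. floor area 12,600 square feet > 8,800 square feet; seating 128 > 88 → General Business Permit not required.
Sec. 3-8. floor area 12,600 square feet ≥ 11,500 square feet → Large Premises Certificate required.
Sec. 3-9. floor area 12,600 square feet > 8,700 square feet → Small Premises Authorization not required.
Sec. 3-10. floor area 12,600 square feet ≤ 13,700 square feet → Annual Registration not required.
Sec. 3-11. floor area 12,600 square feet ≤ 13,400 square feet → Trade License not required.

Compliance Permit, Large Premises Certificate, Trade Certificate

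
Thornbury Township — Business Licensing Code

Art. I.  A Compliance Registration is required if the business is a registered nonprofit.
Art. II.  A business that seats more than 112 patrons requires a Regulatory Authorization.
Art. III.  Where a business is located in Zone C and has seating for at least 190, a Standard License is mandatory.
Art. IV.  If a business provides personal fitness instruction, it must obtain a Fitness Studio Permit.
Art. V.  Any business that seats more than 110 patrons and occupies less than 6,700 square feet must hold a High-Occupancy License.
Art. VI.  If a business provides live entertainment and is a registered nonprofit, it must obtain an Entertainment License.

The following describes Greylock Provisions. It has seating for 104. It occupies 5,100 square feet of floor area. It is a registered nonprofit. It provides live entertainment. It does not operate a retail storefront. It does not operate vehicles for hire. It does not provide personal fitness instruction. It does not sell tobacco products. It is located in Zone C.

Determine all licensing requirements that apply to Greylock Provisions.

Art. I. is a registered nonprofit → Compliance Registration required.
Art. II. seating 104 ≤ 112 → Regulatory Authorization not required.
Art. III. is located in Zone C; seating 104 < 190 → Standard License not required.
Art. IV. does not provide personal fitness instruction → Fitness Studio Permit not required.
Art. V. seating 104 ≤ 110; floor area 5,100 square feet < 6,700 square feet → High-Occupancy License not required.
Art. VI. provides live entertainment; is a registered nonprofit → Entertainment License required.

Compliance Registration, Entertainment License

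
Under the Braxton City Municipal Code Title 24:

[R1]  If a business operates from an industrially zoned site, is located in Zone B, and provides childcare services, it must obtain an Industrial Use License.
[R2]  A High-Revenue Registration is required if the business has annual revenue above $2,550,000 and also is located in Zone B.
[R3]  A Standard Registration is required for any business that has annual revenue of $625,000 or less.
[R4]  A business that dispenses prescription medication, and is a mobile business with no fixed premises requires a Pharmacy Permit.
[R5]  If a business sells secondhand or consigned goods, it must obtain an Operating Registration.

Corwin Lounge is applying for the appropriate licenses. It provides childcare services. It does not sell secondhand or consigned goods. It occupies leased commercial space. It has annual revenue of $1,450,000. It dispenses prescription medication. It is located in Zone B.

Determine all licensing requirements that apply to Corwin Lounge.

[R1] occupies leased commercial space (not: operates from an industrially zoned site); is located in Zone B; provides childcare services → Industrial Use License not required.
[R2] revenue $1,450,000 ≤ $2,550,000; is located in Zone B → High-Revenue Registration not required.
[R3] revenue $1,450,000 > $625,000 → Standard Registration not required.
[R4] dispenses prescription medication; occupies leased commercial space (not: is a mobile business with no fixed premises) → Pharmacy Permit not required.
[R5] does not sell secondhand or consigned goods → Operating Registration not required.

None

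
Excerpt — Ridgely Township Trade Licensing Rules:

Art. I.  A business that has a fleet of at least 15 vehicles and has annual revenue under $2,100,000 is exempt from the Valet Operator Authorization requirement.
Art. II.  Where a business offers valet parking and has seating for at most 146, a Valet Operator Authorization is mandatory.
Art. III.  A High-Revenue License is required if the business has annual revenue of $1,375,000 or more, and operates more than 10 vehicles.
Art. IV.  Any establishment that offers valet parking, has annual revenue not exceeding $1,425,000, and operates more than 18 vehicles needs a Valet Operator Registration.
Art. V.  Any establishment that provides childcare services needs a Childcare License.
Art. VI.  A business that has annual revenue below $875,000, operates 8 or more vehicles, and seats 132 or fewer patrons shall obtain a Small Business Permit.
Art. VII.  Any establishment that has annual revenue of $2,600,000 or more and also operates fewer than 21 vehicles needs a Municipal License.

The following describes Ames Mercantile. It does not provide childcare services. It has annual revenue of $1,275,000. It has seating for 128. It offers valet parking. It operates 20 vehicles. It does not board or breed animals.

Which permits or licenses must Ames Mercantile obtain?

Valet Operator Registration

Art. I. vehicles 20 ≥ 15; revenue $1,275,000 < $2,100,000 → exempt from Valet Operator Authorization.
Art. II. offers valet parking; seating 128 ≤ 146 → Valet Operator Authorization required.
Art. III. revenue $1,275,000 < $1,375,000; vehicles 20 > 10 → High-Revenue License not required.
Art. IV. offers valet parking; revenue $1,275,000 ≤ $1,425,000; vehicles 20 > 18 → Valet Operator Registration required.
Art. V. does not provide childcare services → Childcare License not required.
Art. VI. revenue $1,275,000 ≥ $875,000; vehicles 20 ≥ 8; seating 128 ≤ 132 → Small Business Permit not required.
Art. VII. revenue $1,275,000 < $2,600,000; vehicles 20 < 21 → Municipal License not required.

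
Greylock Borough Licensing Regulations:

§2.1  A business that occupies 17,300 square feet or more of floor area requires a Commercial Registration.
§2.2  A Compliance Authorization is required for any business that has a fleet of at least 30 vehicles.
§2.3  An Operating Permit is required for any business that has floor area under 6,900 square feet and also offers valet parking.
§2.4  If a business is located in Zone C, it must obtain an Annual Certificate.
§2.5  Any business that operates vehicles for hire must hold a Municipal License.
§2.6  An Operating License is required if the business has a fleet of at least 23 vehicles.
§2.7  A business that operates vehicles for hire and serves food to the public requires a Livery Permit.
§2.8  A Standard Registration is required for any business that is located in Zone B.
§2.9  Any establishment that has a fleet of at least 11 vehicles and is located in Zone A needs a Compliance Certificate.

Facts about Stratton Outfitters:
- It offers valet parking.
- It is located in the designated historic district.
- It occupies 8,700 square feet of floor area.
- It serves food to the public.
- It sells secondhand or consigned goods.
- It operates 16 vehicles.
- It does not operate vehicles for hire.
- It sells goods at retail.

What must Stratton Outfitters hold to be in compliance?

§2.1 floor area 8,700 square feet < 17,300 square feet → Commercial Registration not required.
§2.2 vehicles 16 < 30 → Compliance Authorization not required.
§2.3 floor area 8,700 square feet ≥ 6,900 square feet; offers valet parking → Operating Permit not required.
§2.4 is located in the designated historic district (not: is located in Zone C) → Annual Certificate not required.
§2.5 does not operate vehicles for hire → Municipal License not required.
§2.6 vehicles 16 < 23 → Operating License not required.
§2.7 does not operate vehicles for hire; serves food to the public → Livery Permit not required.
§2.8 is located in the designated historic district (not: is located in Zone B) → Standard Registration not required.
§2.9 vehicles 16 ≥ 11; is located in the designated historic district (not: is located in Zone A) → Compliance Certificate not required.

None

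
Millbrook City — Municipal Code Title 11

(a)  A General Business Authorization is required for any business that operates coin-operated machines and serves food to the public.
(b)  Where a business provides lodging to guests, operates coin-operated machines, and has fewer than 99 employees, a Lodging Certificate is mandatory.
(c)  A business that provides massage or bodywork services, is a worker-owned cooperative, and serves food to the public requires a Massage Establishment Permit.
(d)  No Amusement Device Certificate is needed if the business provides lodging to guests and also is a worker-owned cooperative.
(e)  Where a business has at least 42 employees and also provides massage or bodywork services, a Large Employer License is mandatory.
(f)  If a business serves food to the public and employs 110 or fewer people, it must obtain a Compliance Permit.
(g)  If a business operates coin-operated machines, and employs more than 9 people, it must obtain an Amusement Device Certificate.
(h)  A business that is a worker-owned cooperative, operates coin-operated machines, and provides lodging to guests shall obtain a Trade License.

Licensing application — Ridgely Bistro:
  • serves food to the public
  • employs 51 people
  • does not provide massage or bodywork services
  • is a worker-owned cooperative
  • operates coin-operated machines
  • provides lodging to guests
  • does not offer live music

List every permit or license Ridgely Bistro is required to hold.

Compliance Permit, General Business Authorization, Lodging Certificate, Trade License

(a) operates coin-operated machines; serves food to the public → General Business Authorization required.
(b) provides lodging to guests; operates coin-operated machines; employees 51 < 99 → Lodging Certificate required.
(c) does not provide massage or bodywork services; is a worker-owned cooperative; serves food to the public → Massage Establishment Permit not required.
(d) provides lodging to guests; is a worker-owned cooperative → exempt from Amusement Device Certificate.
(e) employees 51 ≥ 42; does not provide massage or bodywork services → Large Employer License not required.
(f) serves food to the public; employees 51 ≤ 110 → Compliance Permit required.
(g) operates coin-operated machines; employees 51 > 9 → Amusement Device Certificate required.
(h) is a worker-owned cooperative; operates coin-operated machines; provides lodging to guests → Trade License required.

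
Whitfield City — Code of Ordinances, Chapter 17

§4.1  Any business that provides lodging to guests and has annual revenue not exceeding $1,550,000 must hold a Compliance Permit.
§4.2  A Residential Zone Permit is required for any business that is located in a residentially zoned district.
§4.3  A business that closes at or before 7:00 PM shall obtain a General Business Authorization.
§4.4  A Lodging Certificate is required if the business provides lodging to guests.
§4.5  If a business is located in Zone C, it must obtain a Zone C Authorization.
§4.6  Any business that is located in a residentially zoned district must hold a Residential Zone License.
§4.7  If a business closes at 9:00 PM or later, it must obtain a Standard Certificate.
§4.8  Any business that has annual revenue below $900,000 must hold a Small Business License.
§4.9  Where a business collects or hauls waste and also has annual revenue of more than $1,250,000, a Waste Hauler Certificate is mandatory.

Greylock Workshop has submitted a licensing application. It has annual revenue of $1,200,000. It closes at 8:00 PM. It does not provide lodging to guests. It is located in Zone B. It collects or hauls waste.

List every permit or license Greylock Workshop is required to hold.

None

§4.1 does not provide lodging to guests; revenue $1,200,000 ≤ $1,550,000 → Compliance Permit not required.
§4.2 is located in Zone B (not: is located in a residentially zoned district) → Residential Zone Permit not required.
§4.3 closes 8:00 PM, after 7:00 PM → General Business Authorization not required.
§4.4 does not provide lodging to guests → Lodging Certificate not required.
§4.5 is located in Zone B (not: is located in Zone C) → Zone C Authorization not required.
§4.6 is located in Zone B (not: is located in a residentially zoned district) → Residential Zone License not required.
§4.7 closes 8:00 PM, at/before 9:00 PM → Standard Certificate not required.
§4.8 revenue $1,200,000 ≥ $900,000 → Small Business License not required.
§4.9 collects or hauls waste; revenue $1,200,000 ≤ $1,250,000 → Waste Hauler Certificate not required.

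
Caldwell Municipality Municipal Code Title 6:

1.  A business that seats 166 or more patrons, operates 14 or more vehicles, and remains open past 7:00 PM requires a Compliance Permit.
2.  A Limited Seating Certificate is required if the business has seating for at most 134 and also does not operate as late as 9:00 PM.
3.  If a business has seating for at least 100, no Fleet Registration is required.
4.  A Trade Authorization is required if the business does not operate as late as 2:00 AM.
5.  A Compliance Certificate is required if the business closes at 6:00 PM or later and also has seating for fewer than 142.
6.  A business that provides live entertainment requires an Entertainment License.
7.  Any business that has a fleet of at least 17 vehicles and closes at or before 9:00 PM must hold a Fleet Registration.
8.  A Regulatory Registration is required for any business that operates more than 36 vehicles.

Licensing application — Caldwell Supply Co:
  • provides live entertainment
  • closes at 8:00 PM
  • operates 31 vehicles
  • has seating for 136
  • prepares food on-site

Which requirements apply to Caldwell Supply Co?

1. seating 136 < 166; vehicles 31 ≥ 14; closes 8:00 PM, after 7:00 PM → Compliance Permit not required.
2. seating 136 > 134; closes 8:00 PM, at/before 9:00 PM → Limited Seating Certificate not required.
3. seating 136 ≥ 100 → exempt from Fleet Registration.
4. closes 8:00 PM, at/before 2:00 AM → Trade Authorization required.
5. closes 8:00 PM, after 6:00 PM; seating 136 < 142 → Compliance Certificate required.
6. provides live entertainment → Entertainment License required.
7. vehicles 31 ≥ 17; closes 8:00 PM, at/before 9:00 PM → Fleet Registration required.
8. vehicles 31 ≤ 36 → Regulatory Registration not required.

Compliance Certificate, Entertainment License, Trade Authorization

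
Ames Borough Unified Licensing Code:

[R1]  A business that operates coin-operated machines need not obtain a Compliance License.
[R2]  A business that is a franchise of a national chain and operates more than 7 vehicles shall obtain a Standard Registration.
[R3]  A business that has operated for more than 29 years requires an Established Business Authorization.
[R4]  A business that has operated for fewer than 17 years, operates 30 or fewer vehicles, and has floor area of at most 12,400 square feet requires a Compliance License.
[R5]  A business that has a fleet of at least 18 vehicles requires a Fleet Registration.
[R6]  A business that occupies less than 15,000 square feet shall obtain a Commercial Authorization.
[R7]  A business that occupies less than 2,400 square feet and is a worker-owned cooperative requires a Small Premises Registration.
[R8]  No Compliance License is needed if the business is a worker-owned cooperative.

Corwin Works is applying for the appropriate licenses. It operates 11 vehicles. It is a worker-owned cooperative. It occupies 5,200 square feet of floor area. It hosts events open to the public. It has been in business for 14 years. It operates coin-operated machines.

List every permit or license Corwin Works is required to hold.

Commercial Authorization

[R1] operates coin-operated machines → exempt from Compliance License.
[R2] is a worker-owned cooperative (not: is a franchise of a national chain); vehicles 11 > 7 → Standard Registration not required.
[R3] years in business 14 ≤ 29 → Established Business Authorization not required.
[R4] years in business 14 < 17; vehicles 11 ≤ 30; floor area 5,200 square feet ≤ 12,400 square feet → Compliance License required.
[R5] vehicles 11 < 18 → Fleet Registration not required.
[R6] floor area 5,200 square feet < 15,000 square feet → Commercial Authorization required.
[R7] floor area 5,200 square feet ≥ 2,400 square feet; is a worker-owned cooperative → Small Premises Registration not required.
[R8] is a worker-owned cooperative → exempt from Compliance License.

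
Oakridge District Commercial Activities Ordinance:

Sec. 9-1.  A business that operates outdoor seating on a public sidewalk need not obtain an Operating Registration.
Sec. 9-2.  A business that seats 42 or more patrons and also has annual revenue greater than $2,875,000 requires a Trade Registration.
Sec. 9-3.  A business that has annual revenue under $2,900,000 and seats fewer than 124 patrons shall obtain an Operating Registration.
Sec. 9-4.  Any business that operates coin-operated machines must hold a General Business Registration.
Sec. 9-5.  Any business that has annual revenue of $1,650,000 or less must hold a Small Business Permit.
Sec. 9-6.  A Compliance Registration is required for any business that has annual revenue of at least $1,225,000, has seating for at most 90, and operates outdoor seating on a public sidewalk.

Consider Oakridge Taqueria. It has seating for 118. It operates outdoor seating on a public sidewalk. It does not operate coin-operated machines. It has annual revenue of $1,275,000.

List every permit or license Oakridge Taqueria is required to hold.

Sec. 9-1. operates outdoor seating on a public sidewalk → exempt from Operating Registration.
Sec. 9-2. seating 118 ≥ 42; revenue $1,275,000 ≤ $2,875,000 → Trade Registration not required.
Sec. 9-3. revenue $1,275,000 < $2,900,000; seating 118 < 124 → Operating Registration required.
Sec. 9-4. does not operate coin-operated machines → General Business Registration not required.
Sec. 9-5. revenue $1,275,000 ≤ $1,650,000 → Small Business Permit required.
Sec. 9-6. revenue $1,275,000 ≥ $1,225,000; seating 118 > 90; operates outdoor seating on a public sidewalk → Compliance Registration not required.

Small Business Permit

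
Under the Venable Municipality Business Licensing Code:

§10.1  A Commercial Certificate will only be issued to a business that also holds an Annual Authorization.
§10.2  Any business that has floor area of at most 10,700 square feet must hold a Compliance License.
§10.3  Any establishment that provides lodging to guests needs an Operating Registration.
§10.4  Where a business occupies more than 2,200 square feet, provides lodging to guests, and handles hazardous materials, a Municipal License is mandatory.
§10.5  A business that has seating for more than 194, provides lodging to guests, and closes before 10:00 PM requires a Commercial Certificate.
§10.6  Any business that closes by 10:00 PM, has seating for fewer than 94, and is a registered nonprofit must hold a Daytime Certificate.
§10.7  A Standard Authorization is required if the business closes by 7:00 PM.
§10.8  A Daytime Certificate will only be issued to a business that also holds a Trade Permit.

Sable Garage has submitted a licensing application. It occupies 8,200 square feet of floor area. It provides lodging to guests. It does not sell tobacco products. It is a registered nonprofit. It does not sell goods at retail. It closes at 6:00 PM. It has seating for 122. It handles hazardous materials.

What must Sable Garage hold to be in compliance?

§10.1 Commercial Certificate is not required → no effect.
§10.2 floor area 8,200 square feet ≤ 10,700 square feet → Compliance License required.
§10.3 provides lodging to guests → Operating Registration required.
§10.4 floor area 8,200 square feet > 2,200 square feet; provides lodging to guests; handles hazardous materials → Municipal License required.
§10.5 seating 122 ≤ 194; provides lodging to guests; closes 6:00 PM, at/before 10:00 PM → Commercial Certificate not required.
§10.6 closes 6:00 PM, at/before 10:00 PM; seating 122 ≥ 94; is a registered nonprofit → Daytime Certificate not required.
§10.7 closes 6:00 PM, at/before 7:00 PM → Standard Authorization required.
§10.8 Daytime Certificate is not required → no effect.

Compliance License, Municipal License, Operating Registration, Standard Authorization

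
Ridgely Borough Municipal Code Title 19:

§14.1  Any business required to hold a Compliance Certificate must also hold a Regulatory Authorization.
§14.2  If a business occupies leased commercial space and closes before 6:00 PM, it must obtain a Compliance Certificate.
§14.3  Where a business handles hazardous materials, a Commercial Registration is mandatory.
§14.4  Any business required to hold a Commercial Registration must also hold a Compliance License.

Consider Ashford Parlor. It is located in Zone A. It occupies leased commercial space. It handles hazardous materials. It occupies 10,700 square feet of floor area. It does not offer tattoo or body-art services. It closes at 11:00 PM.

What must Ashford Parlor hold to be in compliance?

Commercial Registration, Compliance License

§14.1 Compliance Certificate is not required → no effect.
§14.2 occupies leased commercial space; closes 11:00 PM, after 6:00 PM → Compliance Certificate not required.
§14.3 handles hazardous materials → Commercial Registration required.
§14.4 Commercial Registration is required → Compliance License also required.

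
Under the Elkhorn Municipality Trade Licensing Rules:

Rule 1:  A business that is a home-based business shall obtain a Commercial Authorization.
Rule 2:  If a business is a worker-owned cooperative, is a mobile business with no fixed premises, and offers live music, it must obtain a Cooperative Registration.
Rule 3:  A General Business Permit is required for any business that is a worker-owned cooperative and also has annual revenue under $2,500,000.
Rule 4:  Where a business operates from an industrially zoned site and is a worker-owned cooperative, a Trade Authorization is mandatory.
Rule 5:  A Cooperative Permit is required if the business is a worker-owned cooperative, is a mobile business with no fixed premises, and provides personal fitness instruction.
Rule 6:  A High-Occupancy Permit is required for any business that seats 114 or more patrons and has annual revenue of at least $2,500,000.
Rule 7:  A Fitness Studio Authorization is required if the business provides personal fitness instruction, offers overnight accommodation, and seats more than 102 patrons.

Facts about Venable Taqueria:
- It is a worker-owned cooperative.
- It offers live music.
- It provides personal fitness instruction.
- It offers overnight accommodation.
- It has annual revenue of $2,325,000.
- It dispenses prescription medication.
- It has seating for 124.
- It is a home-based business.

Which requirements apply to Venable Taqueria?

Commercial Authorization, Fitness Studio Authorization, General Business Permit

Rule 1: is a home-based business → Commercial Authorization required.
Rule 2: is a worker-owned cooperative; is a home-based business (not: is a mobile business with no fixed premises); offers live music → Cooperative Registration not required.
Rule 3: is a worker-owned cooperative; revenue $2,325,000 < $2,500,000 → General Business Permit required.
Rule 4: is a home-based business (not: operates from an industrially zoned site); is a worker-owned cooperative → Trade Authorization not required.
Rule 5: is a worker-owned cooperative; is a home-based business (not: is a mobile business with no fixed premises); provides personal fitness instruction → Cooperative Permit not required.
Rule 6: seating 124 ≥ 114; revenue $2,325,000 < $2,500,000 → High-Occupancy Permit not required.
Rule 7: provides personal fitness instruction; offers overnight accommodation; seating 124 > 102 → Fitness Studio Authorization required.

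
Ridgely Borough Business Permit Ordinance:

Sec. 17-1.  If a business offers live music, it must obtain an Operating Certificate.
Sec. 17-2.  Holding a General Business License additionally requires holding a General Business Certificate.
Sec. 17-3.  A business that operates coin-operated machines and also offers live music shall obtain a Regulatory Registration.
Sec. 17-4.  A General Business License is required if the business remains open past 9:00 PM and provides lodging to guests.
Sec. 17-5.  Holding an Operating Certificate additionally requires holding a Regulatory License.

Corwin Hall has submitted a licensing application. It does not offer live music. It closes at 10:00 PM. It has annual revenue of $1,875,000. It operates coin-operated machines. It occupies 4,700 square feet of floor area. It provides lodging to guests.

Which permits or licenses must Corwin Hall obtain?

General Business Certificate, General Business License

Sec. 17-1. does not offer live music → Operating Certificate not required.
Sec. 17-2. General Business License is required → General Business Certificate also required.
Sec. 17-3. operates coin-operated machines; does not offer live music → Regulatory Registration not required.
Sec. 17-4. closes 10:00 PM, after 9:00 PM; provides lodging to guests → General Business License required.
Sec. 17-5. Operating Certificate is not required → no effect.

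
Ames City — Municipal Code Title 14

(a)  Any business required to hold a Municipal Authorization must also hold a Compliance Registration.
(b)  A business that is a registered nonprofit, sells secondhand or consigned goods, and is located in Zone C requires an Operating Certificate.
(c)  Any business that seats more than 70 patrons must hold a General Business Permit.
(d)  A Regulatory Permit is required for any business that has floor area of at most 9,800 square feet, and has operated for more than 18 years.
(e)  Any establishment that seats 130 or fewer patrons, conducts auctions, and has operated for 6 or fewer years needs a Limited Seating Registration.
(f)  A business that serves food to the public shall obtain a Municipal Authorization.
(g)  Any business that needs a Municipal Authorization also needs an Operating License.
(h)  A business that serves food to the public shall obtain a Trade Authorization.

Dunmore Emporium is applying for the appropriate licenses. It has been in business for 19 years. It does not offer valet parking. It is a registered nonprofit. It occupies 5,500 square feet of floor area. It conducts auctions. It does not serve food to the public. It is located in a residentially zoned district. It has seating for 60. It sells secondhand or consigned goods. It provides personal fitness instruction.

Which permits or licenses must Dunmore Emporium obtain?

(a) Municipal Authorization is not required → no effect.
(b) is a registered nonprofit; sells secondhand or consigned goods; is located in a residentially zoned district (not: is located in Zone C) → Operating Certificate not required.
(c) seating 60 ≤ 70 → General Business Permit not required.
(d) floor area 5,500 square feet ≤ 9,800 square feet; years in business 19 > 18 → Regulatory Permit required.
(e) seating 60 ≤ 130; conducts auctions; years in business 19 > 6 → Limited Seating Registration not required.
(f) does not serve food to the public → Municipal Authorization not required.
(g) Municipal Authorization is not required → no effect.
(h) does not serve food to the public → Trade Authorization not required.

Regulatory Permit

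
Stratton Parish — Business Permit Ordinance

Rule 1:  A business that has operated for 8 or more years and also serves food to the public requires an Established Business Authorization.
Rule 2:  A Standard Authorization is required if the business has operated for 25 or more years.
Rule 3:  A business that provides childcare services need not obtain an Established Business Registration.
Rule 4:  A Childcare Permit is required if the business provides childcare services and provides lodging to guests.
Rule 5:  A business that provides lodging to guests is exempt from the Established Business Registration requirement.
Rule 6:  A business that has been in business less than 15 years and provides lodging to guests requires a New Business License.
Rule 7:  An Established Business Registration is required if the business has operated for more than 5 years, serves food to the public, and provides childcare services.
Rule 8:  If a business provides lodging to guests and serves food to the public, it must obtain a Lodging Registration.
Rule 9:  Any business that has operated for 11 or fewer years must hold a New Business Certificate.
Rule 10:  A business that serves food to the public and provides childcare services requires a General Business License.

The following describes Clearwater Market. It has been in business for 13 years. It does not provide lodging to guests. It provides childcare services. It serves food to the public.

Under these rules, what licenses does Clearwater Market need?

Rule 1: years in business 13 ≥ 8; serves food to the public → Established Business Authorization required.
Rule 2: years in business 13 < 25 → Standard Authorization not required.
Rule 3: provides childcare services → exempt from Established Business Registration.
Rule 4: provides childcare services; does not provide lodging to guests → Childcare Permit not required.
Rule 5: does not provide lodging to guests → Established Business Registration exemption does not apply.
Rule 6: years in business 13 < 15; does not provide lodging to guests → New Business License not required.
Rule 7: years in business 13 > 5; serves food to the public; provides childcare services → Established Business Registration required.
Rule 8: does not provide lodging to guests; serves food to the public → Lodging Registration not required.
Rule 9: years in business 13 > 11 → New Business Certificate not required.
Rule 10: serves food to the public; provides childcare services → General Business License required.

Established Business Authorization, General Business License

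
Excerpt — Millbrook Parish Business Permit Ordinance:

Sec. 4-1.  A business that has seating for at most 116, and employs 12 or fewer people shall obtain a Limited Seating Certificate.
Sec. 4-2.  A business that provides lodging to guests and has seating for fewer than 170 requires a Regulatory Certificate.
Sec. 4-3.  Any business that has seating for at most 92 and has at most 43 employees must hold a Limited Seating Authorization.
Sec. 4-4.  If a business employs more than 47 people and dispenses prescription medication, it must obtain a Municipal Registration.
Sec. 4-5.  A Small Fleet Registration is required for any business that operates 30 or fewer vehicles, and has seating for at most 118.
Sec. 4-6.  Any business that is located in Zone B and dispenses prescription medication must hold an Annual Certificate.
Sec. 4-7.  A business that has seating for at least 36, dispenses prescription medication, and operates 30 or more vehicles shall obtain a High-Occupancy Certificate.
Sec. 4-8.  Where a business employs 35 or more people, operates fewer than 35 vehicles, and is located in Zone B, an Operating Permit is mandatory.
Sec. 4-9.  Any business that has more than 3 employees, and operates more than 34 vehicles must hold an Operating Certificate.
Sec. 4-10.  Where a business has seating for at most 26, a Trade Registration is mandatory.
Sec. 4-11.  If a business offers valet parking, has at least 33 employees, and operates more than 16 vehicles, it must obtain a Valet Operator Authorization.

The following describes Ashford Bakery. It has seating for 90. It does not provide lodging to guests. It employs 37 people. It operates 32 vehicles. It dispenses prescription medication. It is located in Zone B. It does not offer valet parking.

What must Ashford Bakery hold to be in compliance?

Sec. 4-1. seating 90 ≤ 116; employees 37 > 12 → Limited Seating Certificate not required.
Sec. 4-2. does not provide lodging to guests; seating 90 < 170 → Regulatory Certificate not required.
Sec. 4-3. seating 90 ≤ 92; employees 37 ≤ 43 → Limited Seating Authorization required.
Sec. 4-4. employees 37 ≤ 47; dispenses prescription medication → Municipal Registration not required.
Sec. 4-5. vehicles 32 > 30; seating 90 ≤ 118 → Small Fleet Registration not required.
Sec. 4-6. is located in Zone B; dispenses prescription medication → Annual Certificate required.
Sec. 4-7. seating 90 ≥ 36; dispenses prescription medication; vehicles 32 ≥ 30 → High-Occupancy Certificate required.
Sec. 4-8. employees 37 ≥ 35; vehicles 32 < 35; is located in Zone B → Operating Permit required.
Sec. 4-9. employees 37 > 3; vehicles 32 ≤ 34 → Operating Certificate not required.
Sec. 4-10. seating 90 > 26 → Trade Registration not required.
Sec. 4-11. does not offer valet parking; employees 37 ≥ 33; vehicles 32 > 16 → Valet Operator Authorization not required.

Annual Certificate, High-Occupancy Certificate, Limited Seating Authorization, Operating Permit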